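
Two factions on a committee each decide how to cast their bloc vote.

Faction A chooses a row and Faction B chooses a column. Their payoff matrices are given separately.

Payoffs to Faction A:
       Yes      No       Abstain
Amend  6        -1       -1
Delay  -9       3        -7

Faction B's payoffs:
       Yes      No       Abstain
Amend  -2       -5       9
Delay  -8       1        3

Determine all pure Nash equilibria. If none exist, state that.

The unique pure-strategy Nash equilibrium is (Amend, Abstain).

Mark each player's best response to every combination of opponents' strategies; a profile where every player is best-responding is a pure Nash equilibrium.
Faction A against Yes: payoffs 6, -9 → best response Amend.
Faction A against No: payoffs -1, 3 → best response Delay.
Faction A against Abstain: payoffs -1, -7 → best response Amend.
Faction B against Amend: payoffs -2, -5, 9 → best response Abstain.
Faction B against Delay: payoffs -8, 1, 3 → best response Abstain.
Mutual best responses: (Amend, Abstain).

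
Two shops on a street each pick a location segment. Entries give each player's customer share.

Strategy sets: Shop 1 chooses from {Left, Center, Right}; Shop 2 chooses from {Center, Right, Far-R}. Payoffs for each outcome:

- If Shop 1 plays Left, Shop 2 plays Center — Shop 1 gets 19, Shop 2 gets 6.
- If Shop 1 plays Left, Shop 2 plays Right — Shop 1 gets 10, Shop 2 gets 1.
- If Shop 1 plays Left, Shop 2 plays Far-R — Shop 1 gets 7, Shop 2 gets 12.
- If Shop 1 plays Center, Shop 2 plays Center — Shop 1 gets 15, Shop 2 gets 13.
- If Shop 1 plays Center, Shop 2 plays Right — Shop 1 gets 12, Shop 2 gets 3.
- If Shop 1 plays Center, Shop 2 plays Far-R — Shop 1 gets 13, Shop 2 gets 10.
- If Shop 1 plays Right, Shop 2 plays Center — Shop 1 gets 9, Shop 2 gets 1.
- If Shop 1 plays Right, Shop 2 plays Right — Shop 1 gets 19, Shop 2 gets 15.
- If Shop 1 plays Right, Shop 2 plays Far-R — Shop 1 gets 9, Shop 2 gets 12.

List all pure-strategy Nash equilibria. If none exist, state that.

For each strategy profile, look for a profitable unilateral deviation.
(Left, Center): Shop 2 can switch to Far-R (6 → 12). Not NE.
(Left, Right): Shop 1 can switch to Center (10 → 12). Not NE.
(Left, Far-R): Shop 1 can switch to Center (7 → 13). Not NE.
(Center, Center): Shop 1 can switch to Left (15 → 19). Not NE.
(Center, Right): Shop 1 can switch to Right (12 → 19). Not NE.
(Center, Far-R): Shop 2 can switch to Center (10 → 13). Not NE.
(Right, Center): Shop 1 can switch to Left (9 → 19). Not NE.
(Right, Right): Shop 1 gets 19, best alternative 12; Shop 2 gets 15, best alternative 12. No profitable deviation — NE.
(Right, Far-R): Shop 1 can switch to Center (9 → 13). Not NE.

The unique pure-strategy Nash equilibrium is (Right, Right).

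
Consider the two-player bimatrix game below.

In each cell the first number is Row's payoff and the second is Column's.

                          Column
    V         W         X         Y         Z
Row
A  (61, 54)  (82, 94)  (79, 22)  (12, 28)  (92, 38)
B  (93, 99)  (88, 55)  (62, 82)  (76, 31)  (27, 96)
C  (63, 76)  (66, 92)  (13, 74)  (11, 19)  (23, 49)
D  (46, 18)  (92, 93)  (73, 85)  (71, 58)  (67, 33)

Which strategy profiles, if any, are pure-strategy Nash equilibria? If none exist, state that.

(B, V), (D, W)

(A, V): Row can switch to B (61 → 93). Not NE.
(A, W): Row can switch to B (82 → 88). Not NE.
(A, X): Column can switch to V (22 → 54). Not NE.
(A, Y): Row can switch to B (12 → 76). Not NE.
(A, Z): Column can switch to V (38 → 54). Not NE.
(B, V): Row gets 93, best alternative 63; Column gets 99, best alternative 96. No profitable deviation — NE.
(B, W): Row can switch to D (88 → 92). Not NE.
(B, X): Row can switch to A (62 → 79). Not NE.
(B, Y): Column can switch to V (31 → 99). Not NE.
(B, Z): Row can switch to A (27 → 92). Not NE.
(C, V): Row can switch to B (63 → 93). Not NE.
(D, W): Row gets 92, best alternative 88; Column gets 93, best alternative 85. No profitable deviation — NE.
(The remaining 8 profiles each have a profitable deviation by the same check.)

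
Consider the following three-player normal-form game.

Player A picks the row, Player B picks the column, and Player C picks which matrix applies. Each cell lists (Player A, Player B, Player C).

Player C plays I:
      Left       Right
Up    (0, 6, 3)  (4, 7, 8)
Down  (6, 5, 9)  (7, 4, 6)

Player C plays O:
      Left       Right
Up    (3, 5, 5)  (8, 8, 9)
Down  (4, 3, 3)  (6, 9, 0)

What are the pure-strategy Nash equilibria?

Pure-strategy Nash equilibria: (Up, Right, O) and (Down, Left, I)

(Up, Left, I): Player A can switch to Down (0 → 6). Not NE.
(Up, Left, O): Player A can switch to Down (3 → 4). Not NE.
(Up, Right, I): Player A can switch to Down (4 → 7). Not NE.
(Up, Right, O): Player A gets 8, best alternative 6; Player B gets 8, best alternative 5; Player C gets 9, best alternative 8. No profitable deviation — NE.
(Down, Left, I): Player A gets 6, best alternative 0; Player B gets 5, best alternative 4; Player C gets 9, best alternative 3. No profitable deviation — NE.
(Down, Left, O): Player B can switch to Right (3 → 9). Not NE.
(Down, Right, I): Player B can switch to Left (4 → 5). Not NE.
(Down, Right, O): Player A can switch to Up (6 → 8). Not NE.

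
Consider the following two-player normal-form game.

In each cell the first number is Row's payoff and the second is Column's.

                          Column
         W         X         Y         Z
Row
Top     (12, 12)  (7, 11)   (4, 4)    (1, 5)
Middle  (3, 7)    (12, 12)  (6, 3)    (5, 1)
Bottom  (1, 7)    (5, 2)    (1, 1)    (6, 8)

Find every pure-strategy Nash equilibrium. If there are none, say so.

(Top, W): Row gets 12, best alternative 3; Column gets 12, best alternative 11. No profitable deviation — NE.
(Top, X): Row can switch to Middle (7 → 12). Not NE.
(Top, Y): Row can switch to Middle (4 → 6). Not NE.
(Top, Z): Row can switch to Middle (1 → 5). Not NE.
(Middle, W): Row can switch to Top (3 → 12). Not NE.
(Middle, X): Row gets 12, best alternative 7; Column gets 12, best alternative 7. No profitable deviation — NE.
(Middle, Y): Column can switch to W (3 → 7). Not NE.
(Middle, Z): Row can switch to Bottom (5 → 6). Not NE.
(Bottom, W): Row can switch to Top (1 → 12). Not NE.
(Bottom, X): Row can switch to Top (5 → 7). Not NE.
(Bottom, Y): Row can switch to Top (1 → 4). Not NE.
(Bottom, Z): Row gets 6, best alternative 5; Column gets 8, best alternative 7. No profitable deviation — NE.

The pure Nash equilibria are (Top, W), (Middle, X), (Bottom, Z).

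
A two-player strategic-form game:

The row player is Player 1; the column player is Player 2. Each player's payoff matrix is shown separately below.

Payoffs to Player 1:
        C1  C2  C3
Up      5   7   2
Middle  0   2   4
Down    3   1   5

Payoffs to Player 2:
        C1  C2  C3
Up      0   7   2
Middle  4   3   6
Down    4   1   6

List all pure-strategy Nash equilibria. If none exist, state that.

Mark each player's best response to every combination of opponents' strategies; a profile where every player is best-responding is a pure Nash equilibrium.
Player 1 against C1: payoffs 5, 0, 3 → best response Up.
Player 1 against C2: payoffs 7, 2, 1 → best response Up.
Player 1 against C3: payoffs 2, 4, 5 → best response Down.
Player 2 against Up: payoffs 0, 7, 2 → best response C2.
Player 2 against Middle: payoffs 4, 3, 6 → best response C3.
Player 2 against Down: payoffs 4, 1, 6 → best response C3.
Mutual best responses: (Up, C2); (Down, C3).

Pure-strategy Nash equilibria: (Up, C2); (Down, C3)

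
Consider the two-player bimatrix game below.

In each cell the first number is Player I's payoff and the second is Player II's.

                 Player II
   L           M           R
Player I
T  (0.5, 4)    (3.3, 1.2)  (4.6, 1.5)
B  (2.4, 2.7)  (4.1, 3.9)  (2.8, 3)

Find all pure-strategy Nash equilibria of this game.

Pure NE: (B, M)

(T, L): Player I can switch to B (0.5 → 2.4). Not NE.
(T, M): Player I can switch to B (3.3 → 4.1). Not NE.
(T, R): Player II can switch to L (1.5 → 4). Not NE.
(B, L): Player II can switch to M (2.7 → 3.9). Not NE.
(B, M): Player I gets 4.1, best alternative 3.3; Player II gets 3.9, best alternative 3. No profitable deviation — NE.
(B, R): Player I can switch to T (2.8 → 4.6). Not NE.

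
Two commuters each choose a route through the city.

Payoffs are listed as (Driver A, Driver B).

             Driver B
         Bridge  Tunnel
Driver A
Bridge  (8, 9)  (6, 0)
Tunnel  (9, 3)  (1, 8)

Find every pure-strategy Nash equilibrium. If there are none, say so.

For each player, find the best response to each opponent profile; mutual best responses are the pure NE.
Driver A against Bridge: payoffs 8, 9 → best response Tunnel.
Driver A against Tunnel: payoffs 6, 1 → best response Bridge.
Driver B against Bridge: payoffs 9, 0 → best response Bridge.
Driver B against Tunnel: payoffs 3, 8 → best response Tunnel.
No profile is a mutual best response for all players.

There is no pure-strategy Nash equilibrium.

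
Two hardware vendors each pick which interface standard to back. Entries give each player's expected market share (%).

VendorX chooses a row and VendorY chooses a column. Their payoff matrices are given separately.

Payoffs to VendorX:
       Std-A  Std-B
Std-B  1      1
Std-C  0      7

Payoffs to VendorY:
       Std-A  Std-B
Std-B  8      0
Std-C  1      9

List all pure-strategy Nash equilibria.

Mark each player's best response to every combination of opponents' strategies; a profile where every player is best-responding is a pure Nash equilibrium.
VendorX against Std-A: payoffs 1, 0 → best response Std-B.
VendorX against Std-B: payoffs 1, 7 → best response Std-C.
VendorY against Std-B: payoffs 8, 0 → best response Std-A.
VendorY against Std-C: payoffs 1, 9 → best response Std-B.
Mutual best responses: (Std-B, Std-A); (Std-C, Std-B).

The pure Nash equilibria are (Std-B, Std-A); (Std-C, Std-B).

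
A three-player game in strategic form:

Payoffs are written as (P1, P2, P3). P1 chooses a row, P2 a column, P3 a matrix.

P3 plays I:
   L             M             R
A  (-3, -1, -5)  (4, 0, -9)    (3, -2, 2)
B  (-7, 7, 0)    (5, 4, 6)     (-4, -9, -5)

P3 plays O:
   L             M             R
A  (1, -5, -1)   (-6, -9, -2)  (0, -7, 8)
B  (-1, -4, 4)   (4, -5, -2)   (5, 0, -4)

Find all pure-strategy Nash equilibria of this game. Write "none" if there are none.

(A, L, O); (B, R, O)

For each strategy profile, look for a profitable unilateral deviation.
(A, L, I): P2 can switch to M (-1 → 0). Not NE.
(A, L, O): P1 gets 1, best alternative -1; P2 gets -5, best alternative -7; P3 gets -1, best alternative -5. No profitable deviation — NE.
(A, M, I): P1 can switch to B (4 → 5). Not NE.
(A, M, O): P1 can switch to B (-6 → 4). Not NE.
(A, R, I): P2 can switch to L (-2 → -1). Not NE.
(A, R, O): P1 can switch to B (0 → 5). Not NE.
(B, L, I): P1 can switch to A (-7 → -3). Not NE.
(B, L, O): P1 can switch to A (-1 → 1). Not NE.
(B, M, I): P2 can switch to L (4 → 7). Not NE.
(B, R, O): P1 gets 5, best alternative 0; P2 gets 0, best alternative -4; P3 gets -4, best alternative -5. No profitable deviation — NE.
(The remaining 2 profiles each have a profitable deviation by the same check.)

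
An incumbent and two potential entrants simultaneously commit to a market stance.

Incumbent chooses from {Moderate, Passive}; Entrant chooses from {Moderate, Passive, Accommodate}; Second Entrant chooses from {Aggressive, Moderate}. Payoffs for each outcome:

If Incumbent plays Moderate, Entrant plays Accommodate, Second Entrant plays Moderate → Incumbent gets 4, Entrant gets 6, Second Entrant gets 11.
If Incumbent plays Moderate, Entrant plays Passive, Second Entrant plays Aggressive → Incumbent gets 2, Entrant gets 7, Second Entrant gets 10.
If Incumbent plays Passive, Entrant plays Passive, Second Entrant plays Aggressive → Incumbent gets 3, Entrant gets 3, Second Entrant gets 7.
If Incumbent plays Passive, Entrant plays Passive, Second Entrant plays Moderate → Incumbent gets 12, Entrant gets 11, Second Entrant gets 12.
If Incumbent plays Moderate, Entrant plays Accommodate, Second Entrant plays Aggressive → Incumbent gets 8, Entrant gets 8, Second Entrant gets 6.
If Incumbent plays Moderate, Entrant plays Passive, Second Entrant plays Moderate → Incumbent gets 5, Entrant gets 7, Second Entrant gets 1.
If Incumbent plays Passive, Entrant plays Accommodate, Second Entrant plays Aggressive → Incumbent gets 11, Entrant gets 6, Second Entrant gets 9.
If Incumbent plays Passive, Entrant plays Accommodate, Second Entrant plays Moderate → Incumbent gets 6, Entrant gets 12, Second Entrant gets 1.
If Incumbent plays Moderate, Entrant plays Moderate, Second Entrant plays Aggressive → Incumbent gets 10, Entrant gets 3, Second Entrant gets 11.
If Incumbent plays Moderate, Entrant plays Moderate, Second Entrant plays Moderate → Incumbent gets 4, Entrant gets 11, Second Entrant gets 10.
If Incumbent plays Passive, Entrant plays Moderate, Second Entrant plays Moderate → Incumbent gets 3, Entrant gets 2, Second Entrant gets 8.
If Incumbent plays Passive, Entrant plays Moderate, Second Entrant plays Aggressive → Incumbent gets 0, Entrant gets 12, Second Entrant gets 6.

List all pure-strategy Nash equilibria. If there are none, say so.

none

Incumbent against (Moderate, Aggressive): payoffs 10, 0 → best response Moderate.
Incumbent against (Moderate, Moderate): payoffs 4, 3 → best response Moderate.
Incumbent against (Passive, Aggressive): payoffs 2, 3 → best response Passive.
Incumbent against (Passive, Moderate): payoffs 5, 12 → best response Passive.
Incumbent against (Accommodate, Aggressive): payoffs 8, 11 → best response Passive.
Incumbent against (Accommodate, Moderate): payoffs 4, 6 → best response Passive.
Entrant against (Moderate, Aggressive): payoffs 3, 7, 8 → best response Accommodate.
Entrant against (Moderate, Moderate): payoffs 11, 7, 6 → best response Moderate.
Entrant against (Passive, Aggressive): payoffs 12, 3, 6 → best response Moderate.
Entrant against (Passive, Moderate): payoffs 2, 11, 12 → best response Accommodate.
Second Entrant against (Moderate, Moderate): payoffs 11, 10 → best response Aggressive.
Second Entrant against (Moderate, Passive): payoffs 10, 1 → best response Aggressive.
Second Entrant against (Moderate, Accommodate): payoffs 6, 11 → best response Moderate.
Second Entrant against (Passive, Moderate): payoffs 6, 8 → best response Moderate.
Second Entrant against (Passive, Passive): payoffs 7, 12 → best response Moderate.
Second Entrant against (Passive, Accommodate): payoffs 9, 1 → best response Aggressive.
No profile is a mutual best response for all players.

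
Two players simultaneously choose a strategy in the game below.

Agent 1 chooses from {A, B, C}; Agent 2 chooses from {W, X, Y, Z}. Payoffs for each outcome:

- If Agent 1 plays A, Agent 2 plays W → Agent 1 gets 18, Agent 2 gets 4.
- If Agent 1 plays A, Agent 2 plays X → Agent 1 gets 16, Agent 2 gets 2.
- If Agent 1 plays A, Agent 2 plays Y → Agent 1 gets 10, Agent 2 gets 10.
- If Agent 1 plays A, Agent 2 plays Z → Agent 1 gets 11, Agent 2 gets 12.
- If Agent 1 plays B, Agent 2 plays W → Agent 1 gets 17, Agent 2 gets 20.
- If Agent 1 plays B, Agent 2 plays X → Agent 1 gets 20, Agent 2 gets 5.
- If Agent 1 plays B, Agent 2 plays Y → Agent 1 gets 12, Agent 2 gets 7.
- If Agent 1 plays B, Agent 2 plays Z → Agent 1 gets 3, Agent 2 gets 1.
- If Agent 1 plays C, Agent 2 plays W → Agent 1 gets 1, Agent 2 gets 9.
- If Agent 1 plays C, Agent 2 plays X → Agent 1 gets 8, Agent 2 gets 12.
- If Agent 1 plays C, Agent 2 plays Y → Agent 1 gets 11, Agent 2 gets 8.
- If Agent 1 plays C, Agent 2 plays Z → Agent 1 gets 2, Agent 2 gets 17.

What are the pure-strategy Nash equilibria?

The unique pure-strategy Nash equilibrium is (A, Z).

For each strategy profile, look for a profitable unilateral deviation.
(A, W): Agent 2 can switch to Y (4 → 10). Not NE.
(A, X): Agent 1 can switch to B (16 → 20). Not NE.
(A, Y): Agent 1 can switch to B (10 → 12). Not NE.
(A, Z): Agent 1 gets 11, best alternative 3; Agent 2 gets 12, best alternative 10. No profitable deviation — NE.
(B, W): Agent 1 can switch to A (17 → 18). Not NE.
(B, X): Agent 2 can switch to W (5 → 20). Not NE.
(B, Y): Agent 2 can switch to W (7 → 20). Not NE.
(B, Z): Agent 1 can switch to A (3 → 11). Not NE.
(C, W): Agent 1 can switch to A (1 → 18). Not NE.
(The remaining 3 profiles each have a profitable deviation by the same check.)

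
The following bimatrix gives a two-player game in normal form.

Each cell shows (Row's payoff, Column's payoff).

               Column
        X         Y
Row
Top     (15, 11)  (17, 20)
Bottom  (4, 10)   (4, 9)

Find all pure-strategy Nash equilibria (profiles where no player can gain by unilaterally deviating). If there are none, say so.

(Top, Y)

(Top, X): Column can switch to Y (11 → 20). Not NE.
(Top, Y): Row gets 17, best alternative 4; Column gets 20, best alternative 11. No profitable deviation — NE.
(Bottom, X): Row can switch to Top (4 → 15). Not NE.
(Bottom, Y): Row can switch to Top (4 → 17). Not NE.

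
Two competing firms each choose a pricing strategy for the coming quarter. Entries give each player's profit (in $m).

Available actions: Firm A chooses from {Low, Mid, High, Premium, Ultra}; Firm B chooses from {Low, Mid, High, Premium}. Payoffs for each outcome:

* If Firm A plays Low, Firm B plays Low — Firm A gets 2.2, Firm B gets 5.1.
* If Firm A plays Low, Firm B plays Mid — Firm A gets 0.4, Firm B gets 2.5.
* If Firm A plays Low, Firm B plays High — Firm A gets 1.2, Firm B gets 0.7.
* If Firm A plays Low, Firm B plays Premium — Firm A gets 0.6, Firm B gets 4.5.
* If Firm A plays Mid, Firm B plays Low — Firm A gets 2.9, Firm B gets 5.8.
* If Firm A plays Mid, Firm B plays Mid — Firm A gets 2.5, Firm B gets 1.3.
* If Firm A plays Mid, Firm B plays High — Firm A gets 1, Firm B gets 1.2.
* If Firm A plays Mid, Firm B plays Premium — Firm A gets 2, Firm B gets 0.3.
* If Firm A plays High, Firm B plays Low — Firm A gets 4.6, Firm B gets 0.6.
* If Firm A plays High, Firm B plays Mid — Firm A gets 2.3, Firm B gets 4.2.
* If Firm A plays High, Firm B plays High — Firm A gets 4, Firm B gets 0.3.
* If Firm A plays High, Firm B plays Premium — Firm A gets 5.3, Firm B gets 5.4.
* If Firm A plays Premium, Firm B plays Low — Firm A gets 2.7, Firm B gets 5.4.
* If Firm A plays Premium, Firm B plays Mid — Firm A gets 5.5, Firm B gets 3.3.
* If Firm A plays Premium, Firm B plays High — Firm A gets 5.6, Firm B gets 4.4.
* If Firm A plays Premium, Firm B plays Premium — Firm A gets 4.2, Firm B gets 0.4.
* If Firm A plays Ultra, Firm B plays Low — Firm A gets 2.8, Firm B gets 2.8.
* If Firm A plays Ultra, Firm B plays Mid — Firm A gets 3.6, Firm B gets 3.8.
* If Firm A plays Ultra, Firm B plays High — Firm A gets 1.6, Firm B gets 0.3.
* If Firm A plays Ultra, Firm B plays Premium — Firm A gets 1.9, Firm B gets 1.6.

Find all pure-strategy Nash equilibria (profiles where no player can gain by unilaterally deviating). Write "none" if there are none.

The unique pure-strategy Nash equilibrium is (High, Premium).

Firm A against Low: payoffs 2.2, 2.9, 4.6, 2.7, 2.8 → best response High.
Firm A against Mid: payoffs 0.4, 2.5, 2.3, 5.5, 3.6 → best response Premium.
Firm A against High: payoffs 1.2, 1, 4, 5.6, 1.6 → best response Premium.
Firm A against Premium: payoffs 0.6, 2, 5.3, 4.2, 1.9 → best response High.
Firm B against Low: payoffs 5.1, 2.5, 0.7, 4.5 → best response Low.
Firm B against Mid: payoffs 5.8, 1.3, 1.2, 0.3 → best response Low.
Firm B against High: payoffs 0.6, 4.2, 0.3, 5.4 → best response Premium.
Firm B against Premium: payoffs 5.4, 3.3, 4.4, 0.4 → best response Low.
Firm B against Ultra: payoffs 2.8, 3.8, 0.3, 1.6 → best response Mid.
Mutual best responses: (High, Premium).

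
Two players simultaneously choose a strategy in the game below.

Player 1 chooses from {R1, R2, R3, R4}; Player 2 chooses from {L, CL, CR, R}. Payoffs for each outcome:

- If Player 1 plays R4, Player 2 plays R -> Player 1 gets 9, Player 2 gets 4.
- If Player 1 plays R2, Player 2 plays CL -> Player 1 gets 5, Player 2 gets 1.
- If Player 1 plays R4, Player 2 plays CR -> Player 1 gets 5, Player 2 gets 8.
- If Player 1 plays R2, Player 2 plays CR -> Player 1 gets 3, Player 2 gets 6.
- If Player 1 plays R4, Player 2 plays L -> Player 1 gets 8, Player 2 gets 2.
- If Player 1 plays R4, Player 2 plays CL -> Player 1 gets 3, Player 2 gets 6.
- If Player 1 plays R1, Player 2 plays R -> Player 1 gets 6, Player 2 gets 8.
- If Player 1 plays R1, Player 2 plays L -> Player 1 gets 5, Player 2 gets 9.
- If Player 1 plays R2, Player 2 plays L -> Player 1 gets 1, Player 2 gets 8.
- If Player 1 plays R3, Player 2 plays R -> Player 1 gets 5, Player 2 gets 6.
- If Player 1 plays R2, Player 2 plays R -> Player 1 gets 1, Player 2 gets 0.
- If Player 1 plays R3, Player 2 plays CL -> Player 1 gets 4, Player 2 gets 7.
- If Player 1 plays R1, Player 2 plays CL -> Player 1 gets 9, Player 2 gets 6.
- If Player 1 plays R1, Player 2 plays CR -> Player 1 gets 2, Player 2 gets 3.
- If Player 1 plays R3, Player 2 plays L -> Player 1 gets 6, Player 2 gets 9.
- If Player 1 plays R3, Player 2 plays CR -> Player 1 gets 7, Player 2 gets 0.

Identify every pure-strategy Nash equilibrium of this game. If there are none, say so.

Player 1 against L: payoffs 5, 1, 6, 8 → best response R4.
Player 1 against CL: payoffs 9, 5, 4, 3 → best response R1.
Player 1 against CR: payoffs 2, 3, 7, 5 → best response R3.
Player 1 against R: payoffs 6, 1, 5, 9 → best response R4.
Player 2 against R1: payoffs 9, 6, 3, 8 → best response L.
Player 2 against R2: payoffs 8, 1, 6, 0 → best response L.
Player 2 against R3: payoffs 9, 7, 0, 6 → best response L.
Player 2 against R4: payoffs 2, 6, 8, 4 → best response CR.
No profile is a mutual best response for all players.

No pure-strategy Nash equilibrium.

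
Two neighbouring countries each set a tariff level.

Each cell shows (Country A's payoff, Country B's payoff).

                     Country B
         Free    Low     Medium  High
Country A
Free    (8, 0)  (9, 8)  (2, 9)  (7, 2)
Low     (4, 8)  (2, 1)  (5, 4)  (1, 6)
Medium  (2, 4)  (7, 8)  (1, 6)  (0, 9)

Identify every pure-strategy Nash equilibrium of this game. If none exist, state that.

none

Mark each player's best response to every combination of opponents' strategies; a profile where every player is best-responding is a pure Nash equilibrium.
Country A against Free: payoffs 8, 4, 2 → best response Free.
Country A against Low: payoffs 9, 2, 7 → best response Free.
Country A against Medium: payoffs 2, 5, 1 → best response Low.
Country A against High: payoffs 7, 1, 0 → best response Free.
Country B against Free: payoffs 0, 8, 9, 2 → best response Medium.
Country B against Low: payoffs 8, 1, 4, 6 → best response Free.
Country B against Medium: payoffs 4, 8, 6, 9 → best response High.
No profile is a mutual best response for all players.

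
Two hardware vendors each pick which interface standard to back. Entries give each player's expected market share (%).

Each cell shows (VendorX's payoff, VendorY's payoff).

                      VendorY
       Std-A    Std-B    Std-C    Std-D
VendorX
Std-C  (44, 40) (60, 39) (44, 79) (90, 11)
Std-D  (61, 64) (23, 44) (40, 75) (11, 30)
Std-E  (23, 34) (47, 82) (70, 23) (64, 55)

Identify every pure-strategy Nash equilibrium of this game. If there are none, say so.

none

VendorX against Std-A: payoffs 44, 61, 23 → best response Std-D.
VendorX against Std-B: payoffs 60, 23, 47 → best response Std-C.
VendorX against Std-C: payoffs 44, 40, 70 → best response Std-E.
VendorX against Std-D: payoffs 90, 11, 64 → best response Std-C.
VendorY against Std-C: payoffs 40, 39, 79, 11 → best response Std-C.
VendorY against Std-D: payoffs 64, 44, 75, 30 → best response Std-C.
VendorY against Std-E: payoffs 34, 82, 23, 55 → best response Std-B.
No profile is a mutual best response for all players.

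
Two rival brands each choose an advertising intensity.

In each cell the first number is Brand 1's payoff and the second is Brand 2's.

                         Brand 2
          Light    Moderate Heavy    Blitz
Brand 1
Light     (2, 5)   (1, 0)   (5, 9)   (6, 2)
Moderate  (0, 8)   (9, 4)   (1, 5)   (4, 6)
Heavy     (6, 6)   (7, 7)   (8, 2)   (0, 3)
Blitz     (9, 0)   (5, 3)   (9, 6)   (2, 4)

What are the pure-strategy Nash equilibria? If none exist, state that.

Pure NE: (Blitz, Heavy)

For each strategy profile, look for a profitable unilateral deviation.
(Light, Light): Brand 1 can switch to Heavy (2 → 6). Not NE.
(Light, Moderate): Brand 1 can switch to Moderate (1 → 9). Not NE.
(Light, Heavy): Brand 1 can switch to Heavy (5 → 8). Not NE.
(Light, Blitz): Brand 2 can switch to Light (2 → 5). Not NE.
(Moderate, Light): Brand 1 can switch to Light (0 → 2). Not NE.
(Moderate, Moderate): Brand 2 can switch to Light (4 → 8). Not NE.
(Moderate, Heavy): Brand 1 can switch to Light (1 → 5). Not NE.
(Moderate, Blitz): Brand 1 can switch to Light (4 → 6). Not NE.
(Heavy, Light): Brand 1 can switch to Blitz (6 → 9). Not NE.
(Heavy, Moderate): Brand 1 can switch to Moderate (7 → 9). Not NE.
(Heavy, Heavy): Brand 1 can switch to Blitz (8 → 9). Not NE.
(Heavy, Blitz): Brand 1 can switch to Light (0 → 6). Not NE.
(Blitz, Heavy): Brand 1 gets 9, best alternative 8; Brand 2 gets 6, best alternative 4. No profitable deviation — NE.
(The remaining 3 profiles each have a profitable deviation by the same check.)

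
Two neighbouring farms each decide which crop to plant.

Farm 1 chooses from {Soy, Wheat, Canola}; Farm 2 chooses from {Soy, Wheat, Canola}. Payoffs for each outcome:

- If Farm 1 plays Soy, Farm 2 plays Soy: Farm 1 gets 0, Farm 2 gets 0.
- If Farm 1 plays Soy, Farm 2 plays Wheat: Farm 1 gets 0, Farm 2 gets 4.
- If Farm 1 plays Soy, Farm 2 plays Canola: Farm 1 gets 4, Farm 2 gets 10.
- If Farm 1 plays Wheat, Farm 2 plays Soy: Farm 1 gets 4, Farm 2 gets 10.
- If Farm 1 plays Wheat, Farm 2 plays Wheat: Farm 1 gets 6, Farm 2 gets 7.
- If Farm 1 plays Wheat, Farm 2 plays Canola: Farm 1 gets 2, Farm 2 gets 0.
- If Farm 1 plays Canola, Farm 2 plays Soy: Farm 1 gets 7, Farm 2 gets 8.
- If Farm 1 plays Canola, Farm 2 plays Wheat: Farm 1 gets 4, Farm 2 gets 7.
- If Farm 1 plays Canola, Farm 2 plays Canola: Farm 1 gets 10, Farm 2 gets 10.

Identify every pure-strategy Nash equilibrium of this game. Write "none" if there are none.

For each player, find the best response to each opponent profile; mutual best responses are the pure NE.
Farm 1 against Soy: payoffs 0, 4, 7 → best response Canola.
Farm 1 against Wheat: payoffs 0, 6, 4 → best response Wheat.
Farm 1 against Canola: payoffs 4, 2, 10 → best response Canola.
Farm 2 against Soy: payoffs 0, 4, 10 → best response Canola.
Farm 2 against Wheat: payoffs 10, 7, 0 → best response Soy.
Farm 2 against Canola: payoffs 8, 7, 10 → best response Canola.
Mutual best responses: (Canola, Canola).

(Canola, Canola)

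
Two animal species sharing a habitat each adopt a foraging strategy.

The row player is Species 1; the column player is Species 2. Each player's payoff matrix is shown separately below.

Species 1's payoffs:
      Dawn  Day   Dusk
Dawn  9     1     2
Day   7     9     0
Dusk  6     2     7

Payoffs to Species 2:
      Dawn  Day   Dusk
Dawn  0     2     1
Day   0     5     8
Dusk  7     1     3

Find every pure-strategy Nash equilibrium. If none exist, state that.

(Dawn, Dawn): Species 2 can switch to Day (0 → 2). Not NE.
(Dawn, Day): Species 1 can switch to Day (1 → 9). Not NE.
(Dawn, Dusk): Species 1 can switch to Dusk (2 → 7). Not NE.
(Day, Dawn): Species 1 can switch to Dawn (7 → 9). Not NE.
(Day, Day): Species 2 can switch to Dusk (5 → 8). Not NE.
(Day, Dusk): Species 1 can switch to Dawn (0 → 2). Not NE.
(Dusk, Dawn): Species 1 can switch to Dawn (6 → 9). Not NE.
(Dusk, Day): Species 1 can switch to Day (2 → 9). Not NE.
(Dusk, Dusk): Species 2 can switch to Dawn (3 → 7). Not NE.

This game has no pure Nash equilibrium.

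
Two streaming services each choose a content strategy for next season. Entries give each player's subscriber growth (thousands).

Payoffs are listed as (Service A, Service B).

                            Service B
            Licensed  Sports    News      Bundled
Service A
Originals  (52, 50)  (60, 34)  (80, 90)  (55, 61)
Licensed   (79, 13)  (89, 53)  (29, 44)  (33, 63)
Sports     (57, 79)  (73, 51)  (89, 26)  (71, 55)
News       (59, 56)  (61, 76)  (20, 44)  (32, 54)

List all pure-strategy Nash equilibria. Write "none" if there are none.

There is no pure-strategy Nash equilibrium.

(Originals, Licensed): Service A can switch to Licensed (52 → 79). Not NE.
(Originals, Sports): Service A can switch to Licensed (60 → 89). Not NE.
(Originals, News): Service A can switch to Sports (80 → 89). Not NE.
(Originals, Bundled): Service A can switch to Sports (55 → 71). Not NE.
(Licensed, Licensed): Service B can switch to Sports (13 → 53). Not NE.
(Licensed, Sports): Service B can switch to Bundled (53 → 63). Not NE.
(Licensed, News): Service A can switch to Originals (29 → 80). Not NE.
(Licensed, Bundled): Service A can switch to Originals (33 → 55). Not NE.
(Sports, Licensed): Service A can switch to Licensed (57 → 79). Not NE.
(Sports, Sports): Service A can switch to Licensed (73 → 89). Not NE.
(The remaining 6 profiles each have a profitable deviation by the same check.)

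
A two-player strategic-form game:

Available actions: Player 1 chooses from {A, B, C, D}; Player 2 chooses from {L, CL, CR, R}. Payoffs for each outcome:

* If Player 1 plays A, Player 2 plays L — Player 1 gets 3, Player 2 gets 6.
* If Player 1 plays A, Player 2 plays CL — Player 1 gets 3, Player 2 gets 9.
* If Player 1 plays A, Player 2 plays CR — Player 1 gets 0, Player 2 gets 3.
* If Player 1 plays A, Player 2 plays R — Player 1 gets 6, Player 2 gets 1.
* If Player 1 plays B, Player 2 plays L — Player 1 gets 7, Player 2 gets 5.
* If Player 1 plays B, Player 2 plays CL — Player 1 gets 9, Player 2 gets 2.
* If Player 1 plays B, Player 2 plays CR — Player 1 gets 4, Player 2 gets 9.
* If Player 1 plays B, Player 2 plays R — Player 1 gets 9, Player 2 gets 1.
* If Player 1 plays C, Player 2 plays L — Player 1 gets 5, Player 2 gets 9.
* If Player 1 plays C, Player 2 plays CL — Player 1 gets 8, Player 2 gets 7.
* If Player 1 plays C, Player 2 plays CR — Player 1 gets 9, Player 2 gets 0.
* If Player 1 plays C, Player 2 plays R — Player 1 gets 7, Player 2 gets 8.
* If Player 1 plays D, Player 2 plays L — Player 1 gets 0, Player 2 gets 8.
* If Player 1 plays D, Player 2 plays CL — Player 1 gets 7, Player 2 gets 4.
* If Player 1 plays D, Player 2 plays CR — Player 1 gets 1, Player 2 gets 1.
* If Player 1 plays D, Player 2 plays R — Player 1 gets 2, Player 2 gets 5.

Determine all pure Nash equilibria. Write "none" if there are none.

Player 1 against L: payoffs 3, 7, 5, 0 → best response B.
Player 1 against CL: payoffs 3, 9, 8, 7 → best response B.
Player 1 against CR: payoffs 0, 4, 9, 1 → best response C.
Player 1 against R: payoffs 6, 9, 7, 2 → best response B.
Player 2 against A: payoffs 6, 9, 3, 1 → best response CL.
Player 2 against B: payoffs 5, 2, 9, 1 → best response CR.
Player 2 against C: payoffs 9, 7, 0, 8 → best response L.
Player 2 against D: payoffs 8, 4, 1, 5 → best response L.
No profile is a mutual best response for all players.

There is no pure-strategy Nash equilibrium.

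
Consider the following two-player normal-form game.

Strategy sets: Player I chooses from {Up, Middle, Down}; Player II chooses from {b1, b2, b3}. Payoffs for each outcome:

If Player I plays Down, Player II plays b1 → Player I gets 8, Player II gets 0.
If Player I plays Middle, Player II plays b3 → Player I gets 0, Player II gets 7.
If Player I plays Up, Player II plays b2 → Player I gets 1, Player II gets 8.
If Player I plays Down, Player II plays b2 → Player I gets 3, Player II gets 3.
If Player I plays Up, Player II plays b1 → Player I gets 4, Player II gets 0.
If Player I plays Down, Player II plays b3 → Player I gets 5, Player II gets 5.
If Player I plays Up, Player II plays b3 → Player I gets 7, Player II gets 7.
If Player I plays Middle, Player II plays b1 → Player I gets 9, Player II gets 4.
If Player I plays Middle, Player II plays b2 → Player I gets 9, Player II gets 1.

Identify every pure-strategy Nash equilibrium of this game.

(Up, b1): Player I can switch to Middle (4 → 9). Not NE.
(Up, b2): Player I can switch to Middle (1 → 9). Not NE.
(Up, b3): Player II can switch to b2 (7 → 8). Not NE.
(Middle, b1): Player II can switch to b3 (4 → 7). Not NE.
(Middle, b2): Player II can switch to b1 (1 → 4). Not NE.
(Middle, b3): Player I can switch to Up (0 → 7). Not NE.
(The remaining 3 profiles each have a profitable deviation by the same check.)

No pure-strategy Nash equilibrium.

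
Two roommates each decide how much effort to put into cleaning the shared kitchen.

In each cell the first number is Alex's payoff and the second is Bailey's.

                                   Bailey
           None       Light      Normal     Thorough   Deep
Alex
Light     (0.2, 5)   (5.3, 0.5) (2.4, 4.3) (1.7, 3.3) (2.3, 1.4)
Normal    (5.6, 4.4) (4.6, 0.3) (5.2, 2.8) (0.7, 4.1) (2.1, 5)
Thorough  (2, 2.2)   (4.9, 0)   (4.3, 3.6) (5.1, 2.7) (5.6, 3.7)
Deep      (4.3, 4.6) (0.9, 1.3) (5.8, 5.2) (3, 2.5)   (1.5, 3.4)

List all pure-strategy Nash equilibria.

Pure-strategy Nash equilibria: (Thorough, Deep); (Deep, Normal)

(Light, None): Alex can switch to Normal (0.2 → 5.6). Not NE.
(Light, Light): Bailey can switch to None (0.5 → 5). Not NE.
(Light, Normal): Alex can switch to Normal (2.4 → 5.2). Not NE.
(Light, Thorough): Alex can switch to Thorough (1.7 → 5.1). Not NE.
(Light, Deep): Alex can switch to Thorough (2.3 → 5.6). Not NE.
(Normal, None): Bailey can switch to Deep (4.4 → 5). Not NE.
(Normal, Light): Alex can switch to Light (4.6 → 5.3). Not NE.
(Normal, Normal): Alex can switch to Deep (5.2 → 5.8). Not NE.
(Normal, Thorough): Alex can switch to Light (0.7 → 1.7). Not NE.
(Normal, Deep): Alex can switch to Light (2.1 → 2.3). Not NE.
(Thorough, None): Alex can switch to Normal (2 → 5.6). Not NE.
(Thorough, Light): Alex can switch to Light (4.9 → 5.3). Not NE.
(Thorough, Deep): Alex gets 5.6, best alternative 2.3; Bailey gets 3.7, best alternative 3.6. No profitable deviation — NE.
(Deep, Normal): Alex gets 5.8, best alternative 5.2; Bailey gets 5.2, best alternative 4.6. No profitable deviation — NE.
(The remaining 6 profiles each have a profitable deviation by the same check.)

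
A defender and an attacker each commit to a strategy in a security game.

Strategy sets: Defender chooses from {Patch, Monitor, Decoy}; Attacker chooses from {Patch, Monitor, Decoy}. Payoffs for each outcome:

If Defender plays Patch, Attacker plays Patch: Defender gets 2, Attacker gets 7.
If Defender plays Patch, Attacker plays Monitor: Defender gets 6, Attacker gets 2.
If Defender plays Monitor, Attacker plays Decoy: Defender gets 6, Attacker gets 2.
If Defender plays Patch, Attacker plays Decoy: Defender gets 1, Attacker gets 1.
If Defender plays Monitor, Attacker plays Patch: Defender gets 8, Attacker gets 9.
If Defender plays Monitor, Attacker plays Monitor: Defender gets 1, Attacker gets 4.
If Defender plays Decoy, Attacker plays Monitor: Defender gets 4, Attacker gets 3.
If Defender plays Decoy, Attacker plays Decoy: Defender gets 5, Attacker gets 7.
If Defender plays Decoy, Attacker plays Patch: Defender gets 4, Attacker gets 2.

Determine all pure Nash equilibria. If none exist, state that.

(Monitor, Patch)

Defender against Patch: payoffs 2, 8, 4 → best response Monitor.
Defender against Monitor: payoffs 6, 1, 4 → best response Patch.
Defender against Decoy: payoffs 1, 6, 5 → best response Monitor.
Attacker against Patch: payoffs 7, 2, 1 → best response Patch.
Attacker against Monitor: payoffs 9, 4, 2 → best response Patch.
Attacker against Decoy: payoffs 2, 3, 7 → best response Decoy.
Mutual best responses: (Monitor, Patch).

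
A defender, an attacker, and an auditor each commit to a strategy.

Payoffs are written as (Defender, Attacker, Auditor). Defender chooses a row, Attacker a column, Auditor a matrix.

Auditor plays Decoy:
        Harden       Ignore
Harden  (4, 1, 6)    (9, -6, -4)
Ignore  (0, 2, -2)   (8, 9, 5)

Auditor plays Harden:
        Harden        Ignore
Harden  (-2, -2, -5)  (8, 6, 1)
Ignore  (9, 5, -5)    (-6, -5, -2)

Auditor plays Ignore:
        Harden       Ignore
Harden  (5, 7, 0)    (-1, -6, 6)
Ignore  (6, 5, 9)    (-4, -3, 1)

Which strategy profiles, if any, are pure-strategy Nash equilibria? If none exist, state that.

Defender against (Harden, Decoy): payoffs 4, 0 → best response Harden.
Defender against (Harden, Harden): payoffs -2, 9 → best response Ignore.
Defender against (Harden, Ignore): payoffs 5, 6 → best response Ignore.
Defender against (Ignore, Decoy): payoffs 9, 8 → best response Harden.
Defender against (Ignore, Harden): payoffs 8, -6 → best response Harden.
Defender against (Ignore, Ignore): payoffs -1, -4 → best response Harden.
Attacker against (Harden, Decoy): payoffs 1, -6 → best response Harden.
Attacker against (Harden, Harden): payoffs -2, 6 → best response Ignore.
Attacker against (Harden, Ignore): payoffs 7, -6 → best response Harden.
Attacker against (Ignore, Decoy): payoffs 2, 9 → best response Ignore.
Attacker against (Ignore, Harden): payoffs 5, -5 → best response Harden.
Attacker against (Ignore, Ignore): payoffs 5, -3 → best response Harden.
Auditor against (Harden, Harden): payoffs 6, -5, 0 → best response Decoy.
Auditor against (Harden, Ignore): payoffs -4, 1, 6 → best response Ignore.
Auditor against (Ignore, Harden): payoffs -2, -5, 9 → best response Ignore.
Auditor against (Ignore, Ignore): payoffs 5, -2, 1 → best response Decoy.
Mutual best responses: (Harden, Harden, Decoy); (Ignore, Harden, Ignore).

Pure-strategy Nash equilibria: (Harden, Harden, Decoy) and (Ignore, Harden, Ignore)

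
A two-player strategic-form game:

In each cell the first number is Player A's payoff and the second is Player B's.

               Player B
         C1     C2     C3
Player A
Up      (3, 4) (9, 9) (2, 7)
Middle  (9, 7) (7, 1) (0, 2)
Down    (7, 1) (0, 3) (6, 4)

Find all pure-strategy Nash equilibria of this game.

For each strategy profile, look for a profitable unilateral deviation.
(Up, C1): Player A can switch to Middle (3 → 9). Not NE.
(Up, C2): Player A gets 9, best alternative 7; Player B gets 9, best alternative 7. No profitable deviation — NE.
(Up, C3): Player A can switch to Down (2 → 6). Not NE.
(Middle, C1): Player A gets 9, best alternative 7; Player B gets 7, best alternative 2. No profitable deviation — NE.
(Middle, C2): Player A can switch to Up (7 → 9). Not NE.
(Middle, C3): Player A can switch to Up (0 → 2). Not NE.
(Down, C1): Player A can switch to Middle (7 → 9). Not NE.
(Down, C2): Player A can switch to Up (0 → 9). Not NE.
(Down, C3): Player A gets 6, best alternative 2; Player B gets 4, best alternative 3. No profitable deviation — NE.

Pure-strategy Nash equilibria: (Up, C2), (Middle, C1), (Down, C3)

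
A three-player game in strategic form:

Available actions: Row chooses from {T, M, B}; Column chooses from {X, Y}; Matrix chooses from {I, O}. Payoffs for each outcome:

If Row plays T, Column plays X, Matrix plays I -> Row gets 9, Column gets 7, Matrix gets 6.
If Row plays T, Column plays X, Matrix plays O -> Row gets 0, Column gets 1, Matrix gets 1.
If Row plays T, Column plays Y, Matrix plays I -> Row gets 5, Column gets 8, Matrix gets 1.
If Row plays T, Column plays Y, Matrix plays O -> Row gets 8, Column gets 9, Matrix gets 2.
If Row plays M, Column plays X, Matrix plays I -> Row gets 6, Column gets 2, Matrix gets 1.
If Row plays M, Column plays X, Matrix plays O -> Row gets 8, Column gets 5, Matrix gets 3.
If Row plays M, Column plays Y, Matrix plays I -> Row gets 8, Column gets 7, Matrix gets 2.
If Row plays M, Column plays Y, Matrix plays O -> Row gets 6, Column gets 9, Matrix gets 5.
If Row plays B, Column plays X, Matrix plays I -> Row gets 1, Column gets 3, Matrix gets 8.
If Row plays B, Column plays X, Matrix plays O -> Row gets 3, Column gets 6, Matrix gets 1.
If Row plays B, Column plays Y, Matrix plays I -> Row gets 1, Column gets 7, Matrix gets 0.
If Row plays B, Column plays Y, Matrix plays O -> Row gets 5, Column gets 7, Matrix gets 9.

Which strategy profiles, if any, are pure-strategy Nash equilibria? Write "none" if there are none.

Pure NE: (T, Y, O)

Check each profile: it is a Nash equilibrium iff no player can strictly gain by switching unilaterally.
(T, X, I): Column can switch to Y (7 → 8). Not NE.
(T, X, O): Row can switch to M (0 → 8). Not NE.
(T, Y, I): Row can switch to M (5 → 8). Not NE.
(T, Y, O): Row gets 8, best alternative 6; Column gets 9, best alternative 1; Matrix gets 2, best alternative 1. No profitable deviation — NE.
(M, X, I): Row can switch to T (6 → 9). Not NE.
(M, X, O): Column can switch to Y (5 → 9). Not NE.
(M, Y, I): Matrix can switch to O (2 → 5). Not NE.
(The remaining 5 profiles each have a profitable deviation by the same check.)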